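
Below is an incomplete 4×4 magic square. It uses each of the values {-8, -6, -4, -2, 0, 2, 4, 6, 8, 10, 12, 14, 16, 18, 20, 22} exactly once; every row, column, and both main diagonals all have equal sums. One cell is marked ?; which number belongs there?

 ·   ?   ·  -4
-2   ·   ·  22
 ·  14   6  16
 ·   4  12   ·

The 16 entries sum to 112, so each line sums to 112/4 = 28.
From row 3, 28 − (14 + 6 + 16) gives (3,1) = -8.
Using column 4: -4 + 22 + 16 + ? → (4,4) = 28 − 34 = -6.
Row 4 must total 28; the given cells sum to 10, so (4,1) = 18.
Column 1: -2 + (-8) + 18 + ? = 28, so (1,1) = 20.
The remaining cell in main diagonal is (2,2) = 28 − 20 = 8.
Anti-diagonal must total 28; the given cells sum to 28, so (2,3) = 0.
Column 2 needs 28; the known cells sum to 26, so (1,2) = 2.

2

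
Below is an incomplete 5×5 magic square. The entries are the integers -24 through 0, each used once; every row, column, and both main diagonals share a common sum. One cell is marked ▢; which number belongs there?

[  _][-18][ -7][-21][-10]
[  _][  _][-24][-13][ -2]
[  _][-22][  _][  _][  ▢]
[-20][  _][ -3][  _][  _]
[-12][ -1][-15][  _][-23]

-19

The entries are -24 through 0, which sum to -300, so each line sums to -300/5 = -60.
Row 1 must total -60; the given cells sum to -56, so (1,1) = -4.
Row 5 must total -60; the given cells sum to -51, so (5,4) = -9.
Column 3: -7 + (-24) + (-3) + (-15) + ? = -60, so (3,3) = -11.
Using anti-diagonal: -10 + (-13) + (-11) + (-12) + ? → (4,2) = -60 − (-46) = -14.
Using column 2: -18 + (-22) + (-14) + (-1) + ? → (2,2) = -60 − (-55) = -5.
Main diagonal must total -60; the given cells sum to -43, so (4,4) = -17.
Row 2 needs -60; the known cells sum to -44, so (2,1) = -16.
The remaining cell in row 4 is (4,5) = -60 − (-54) = -6.
Using column 1: -4 + (-16) + (-20) + (-12) + ? → (3,1) = -60 − (-52) = -8.
The remaining cell in column 4 is (3,4) = -60 − (-60) = 0.
Using column 5: -10 + (-2) + (-6) + (-23) + ? → (3,5) = -60 − (-41) = -19.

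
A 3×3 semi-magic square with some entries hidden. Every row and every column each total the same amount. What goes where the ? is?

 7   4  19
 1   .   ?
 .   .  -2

Row 1 is complete and sums to 30; that is the magic constant.
Column 1: 7 + 1 + ? = 30, so (3,1) = 22.
From column 3, 30 − (19 + (-2)) gives (2,3) = 13.

13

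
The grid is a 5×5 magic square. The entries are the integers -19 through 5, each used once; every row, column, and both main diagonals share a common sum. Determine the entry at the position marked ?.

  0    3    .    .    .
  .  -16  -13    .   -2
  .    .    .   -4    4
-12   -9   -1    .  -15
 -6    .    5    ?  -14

The entries are -19 through 5, which sum to -175, so each line sums to -175/5 = -35.
Row 4 must total -35; the given cells sum to -37, so (4,4) = 2.
The remaining cell in column 5 is (1,5) = -35 − (-27) = -8.
From main diagonal, -35 − (0 + (-16) + 2 + (-14)) gives (3,3) = -7.
Anti-diagonal must total -35; the given cells sum to -30, so (2,4) = -5.
Row 2 needs -35; the known cells sum to -36, so (2,1) = 1.
Column 1: 0 + 1 + (-12) + (-6) + ? = -35, so (3,1) = -18.
Column 3: -13 + (-7) + (-1) + 5 + ? = -35, so (1,3) = -19.
Using row 1: 0 + 3 + (-19) + (-8) + ? → (1,4) = -35 − (-24) = -11.
The remaining cell in row 3 is (3,2) = -35 − (-25) = -10.
Column 2 needs -35; the known cells sum to -32, so (5,2) = -3.
The remaining cell in column 4 is (5,4) = -35 − (-18) = -17.

-17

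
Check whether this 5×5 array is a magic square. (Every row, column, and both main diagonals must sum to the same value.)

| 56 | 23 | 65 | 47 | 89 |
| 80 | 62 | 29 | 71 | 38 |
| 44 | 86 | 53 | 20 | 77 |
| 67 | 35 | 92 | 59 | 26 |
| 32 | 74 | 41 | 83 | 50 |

No — column 1 sums to 279 but column 5 sums to 280.

Row 1: 56 + 23 + 65 + 47 + 89 = 280.
Row 2: 80 + 62 + 29 + 71 + 38 = 280.
Row 3: 44 + 86 + 53 + 20 + 77 = 280.
Row 4: 67 + 35 + 92 + 59 + 26 = 279.
Row 5: 32 + 74 + 41 + 83 + 50 = 280.
Column 1: 56 + 80 + 44 + 67 + 32 = 279.
Column 2: 23 + 62 + 86 + 35 + 74 = 280.
Column 3: 65 + 29 + 53 + 92 + 41 = 280.
Column 4: 47 + 71 + 20 + 59 + 83 = 280.
Column 5: 89 + 38 + 77 + 26 + 50 = 280.
Main diagonal: 56 + 62 + 53 + 59 + 50 = 280.
Anti-diagonal: 89 + 71 + 53 + 35 + 32 = 280.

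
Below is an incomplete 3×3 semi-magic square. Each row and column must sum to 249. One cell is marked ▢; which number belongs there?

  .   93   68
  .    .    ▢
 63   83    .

From row 1, 249 − (93 + 68) gives (1,1) = 88.
Row 3 must total 249; the given cells sum to 146, so (3,3) = 103.
The remaining cell in column 1 is (2,1) = 249 − 151 = 98.
Column 2: 93 + 83 + ? = 249, so (2,2) = 73.
The remaining cell in column 3 is (2,3) = 249 − 171 = 78.

78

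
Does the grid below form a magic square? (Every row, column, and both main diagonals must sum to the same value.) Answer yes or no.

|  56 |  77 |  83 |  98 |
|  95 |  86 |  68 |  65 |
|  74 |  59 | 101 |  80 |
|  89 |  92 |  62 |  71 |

Yes

Row 1: 56 + 77 + 83 + 98 = 314.
Row 2: 95 + 86 + 68 + 65 = 314.
Row 3: 74 + 59 + 101 + 80 = 314.
Row 4: 89 + 92 + 62 + 71 = 314.
Column 1: 56 + 95 + 74 + 89 = 314.
Column 2: 77 + 86 + 59 + 92 = 314.
Column 3: 83 + 68 + 101 + 62 = 314.
Column 4: 98 + 65 + 80 + 71 = 314.
Main diagonal: 56 + 86 + 101 + 71 = 314.
Anti-diagonal: 98 + 68 + 59 + 89 = 314.
All lines sum to 314.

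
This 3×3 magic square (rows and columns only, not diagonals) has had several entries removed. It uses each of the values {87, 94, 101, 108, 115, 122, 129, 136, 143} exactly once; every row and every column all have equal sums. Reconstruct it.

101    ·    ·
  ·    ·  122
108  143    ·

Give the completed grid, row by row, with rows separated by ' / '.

101 115 129 / 136 87 122 / 108 143 94

The 9 entries sum to 1035, so each line sums to 1035/3 = 345.
Using row 3: 108 + 143 + ? → (3,3) = 345 − 251 = 94.
Column 1 needs 345; the known cells sum to 209, so (2,1) = 136.
From column 3, 345 − (122 + 94) gives (1,3) = 129.
Row 1: 101 + 129 + ? = 345, so (1,2) = 115.
Row 2: 136 + 122 + ? = 345, so (2,2) = 87.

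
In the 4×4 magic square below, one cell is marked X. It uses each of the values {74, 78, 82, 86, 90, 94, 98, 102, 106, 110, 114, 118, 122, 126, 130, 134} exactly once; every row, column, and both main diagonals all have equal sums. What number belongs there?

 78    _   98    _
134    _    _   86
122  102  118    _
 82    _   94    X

The 16 entries sum to 1664, so each line sums to 1664/4 = 416.
From row 3, 416 − (122 + 102 + 118) gives (3,4) = 74.
Column 3 needs 416; the known cells sum to 310, so (2,3) = 106.
Anti-diagonal: 106 + 102 + 82 + ? = 416, so (1,4) = 126.
Row 1 must total 416; the given cells sum to 302, so (1,2) = 114.
Row 2 needs 416; the known cells sum to 326, so (2,2) = 90.
From column 2, 416 − (114 + 90 + 102) gives (4,2) = 110.
Column 4: 126 + 86 + 74 + ? = 416, so (4,4) = 130.

130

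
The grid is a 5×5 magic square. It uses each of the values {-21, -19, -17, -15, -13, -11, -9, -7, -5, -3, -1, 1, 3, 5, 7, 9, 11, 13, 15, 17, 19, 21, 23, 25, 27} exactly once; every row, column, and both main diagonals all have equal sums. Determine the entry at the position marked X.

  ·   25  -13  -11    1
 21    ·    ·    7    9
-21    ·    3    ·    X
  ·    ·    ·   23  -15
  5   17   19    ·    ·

The 25 entries sum to 75, so each line sums to 75/5 = 15.
The remaining cell in row 1 is (1,1) = 15 − 2 = 13.
Column 1: 13 + 21 + (-21) + 5 + ? = 15, so (4,1) = -3.
Anti-diagonal must total 15; the given cells sum to 16, so (4,2) = -1.
The remaining cell in row 4 is (4,3) = 15 − 4 = 11.
Column 3 needs 15; the known cells sum to 20, so (2,3) = -5.
From row 2, 15 − (21 + (-5) + 7 + 9) gives (2,2) = -17.
Column 2 needs 15; the known cells sum to 24, so (3,2) = -9.
The remaining cell in main diagonal is (5,5) = 15 − 22 = -7.
From row 5, 15 − (5 + 17 + 19 + (-7)) gives (5,4) = -19.
Using column 4: -11 + 7 + 23 + (-19) + ? → (3,4) = 15 − 0 = 15.
From column 5, 15 − (1 + 9 + (-15) + (-7)) gives (3,5) = 27.

27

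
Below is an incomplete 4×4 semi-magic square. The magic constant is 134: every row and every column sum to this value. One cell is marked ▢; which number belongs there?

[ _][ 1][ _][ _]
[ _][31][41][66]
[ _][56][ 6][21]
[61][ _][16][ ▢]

Row 2 needs 134; the known cells sum to 138, so (2,1) = -4.
Using row 3: 56 + 6 + 21 + ? → (3,1) = 134 − 83 = 51.
From column 1, 134 − (-4 + 51 + 61) gives (1,1) = 26.
From column 2, 134 − (1 + 31 + 56) gives (4,2) = 46.
From column 3, 134 − (41 + 6 + 16) gives (1,3) = 71.
From row 1, 134 − (26 + 1 + 71) gives (1,4) = 36.
Using row 4: 61 + 46 + 16 + ? → (4,4) = 134 − 123 = 11.

11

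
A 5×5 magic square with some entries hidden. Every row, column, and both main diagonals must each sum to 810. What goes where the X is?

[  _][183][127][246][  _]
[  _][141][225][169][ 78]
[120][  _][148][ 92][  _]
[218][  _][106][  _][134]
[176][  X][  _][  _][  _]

85

Row 2: 141 + 225 + 169 + 78 + ? = 810, so (2,1) = 197.
The remaining cell in column 1 is (1,1) = 810 − 711 = 99.
From column 3, 810 − (127 + 225 + 148 + 106) gives (5,3) = 204.
The remaining cell in row 1 is (1,5) = 810 − 655 = 155.
Anti-diagonal needs 810; the known cells sum to 648, so (4,2) = 162.
From row 4, 810 − (218 + 162 + 106 + 134) gives (4,4) = 190.
From column 4, 810 − (246 + 169 + 92 + 190) gives (5,4) = 113.
The remaining cell in main diagonal is (5,5) = 810 − 578 = 232.
The remaining cell in row 5 is (5,2) = 810 − 725 = 85.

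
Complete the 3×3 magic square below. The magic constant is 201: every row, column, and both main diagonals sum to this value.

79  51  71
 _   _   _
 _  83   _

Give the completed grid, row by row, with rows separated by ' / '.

Column 2: 51 + 83 + ? = 201, so (2,2) = 67.
Main diagonal needs 201; the known cells sum to 146, so (3,3) = 55.
Anti-diagonal: 71 + 67 + ? = 201, so (3,1) = 63.
Using column 1: 79 + 63 + ? → (2,1) = 201 − 142 = 59.
Column 3: 71 + 55 + ? = 201, so (2,3) = 75.

79 51 71 / 59 67 75 / 63 83 55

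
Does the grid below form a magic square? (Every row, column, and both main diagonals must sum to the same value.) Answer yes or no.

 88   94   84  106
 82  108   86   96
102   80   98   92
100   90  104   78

Row 1: 88 + 94 + 84 + 106 = 372.
Row 2: 82 + 108 + 86 + 96 = 372.
Row 3: 102 + 80 + 98 + 92 = 372.
Row 4: 100 + 90 + 104 + 78 = 372.
Column 1: 88 + 82 + 102 + 100 = 372.
Column 2: 94 + 108 + 80 + 90 = 372.
Column 3: 84 + 86 + 98 + 104 = 372.
Column 4: 106 + 96 + 92 + 78 = 372.
Main diagonal: 88 + 108 + 98 + 78 = 372.
Anti-diagonal: 106 + 86 + 80 + 100 = 372.
All lines sum to 372.

Yes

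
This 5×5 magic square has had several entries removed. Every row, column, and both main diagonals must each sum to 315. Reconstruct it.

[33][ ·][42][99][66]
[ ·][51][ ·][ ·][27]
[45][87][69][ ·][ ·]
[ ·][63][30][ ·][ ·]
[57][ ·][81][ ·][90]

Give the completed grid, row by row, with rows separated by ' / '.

Row 1: 33 + 42 + 99 + 66 + ? = 315, so (1,2) = 75.
Using column 2: 75 + 51 + 87 + 63 + ? → (5,2) = 315 − 276 = 39.
Column 3 must total 315; the given cells sum to 222, so (2,3) = 93.
Main diagonal: 33 + 51 + 69 + 90 + ? = 315, so (4,4) = 72.
From anti-diagonal, 315 − (66 + 69 + 63 + 57) gives (2,4) = 60.
Row 2 must total 315; the given cells sum to 231, so (2,1) = 84.
From row 5, 315 − (57 + 39 + 81 + 90) gives (5,4) = 48.
Column 1 needs 315; the known cells sum to 219, so (4,1) = 96.
Column 4 must total 315; the given cells sum to 279, so (3,4) = 36.
Row 3: 45 + 87 + 69 + 36 + ? = 315, so (3,5) = 78.
Using row 4: 96 + 63 + 30 + 72 + ? → (4,5) = 315 − 261 = 54.

33 75 42 99 66 / 84 51 93 60 27 / 45 87 69 36 78 / 96 63 30 72 54 / 57 39 81 48 90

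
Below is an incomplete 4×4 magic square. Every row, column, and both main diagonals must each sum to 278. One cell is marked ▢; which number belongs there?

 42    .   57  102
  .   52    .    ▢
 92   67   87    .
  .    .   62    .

Row 1: 42 + 57 + 102 + ? = 278, so (1,2) = 77.
Row 3 must total 278; the given cells sum to 246, so (3,4) = 32.
Column 2 needs 278; the known cells sum to 196, so (4,2) = 82.
Column 3 needs 278; the known cells sum to 206, so (2,3) = 72.
Main diagonal must total 278; the given cells sum to 181, so (4,4) = 97.
Using anti-diagonal: 102 + 72 + 67 + ? → (4,1) = 278 − 241 = 37.
Column 1: 42 + 92 + 37 + ? = 278, so (2,1) = 107.
Column 4 must total 278; the given cells sum to 231, so (2,4) = 47.

47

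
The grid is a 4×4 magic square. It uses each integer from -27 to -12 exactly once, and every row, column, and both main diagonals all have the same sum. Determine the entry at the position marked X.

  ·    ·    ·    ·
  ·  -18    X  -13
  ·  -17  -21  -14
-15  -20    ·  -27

The entries are -27 through -12, which sum to -312, so each line sums to -312/4 = -78.
Row 3: -17 + (-21) + (-14) + ? = -78, so (3,1) = -26.
Row 4: -15 + (-20) + (-27) + ? = -78, so (4,3) = -16.
Column 2 must total -78; the given cells sum to -55, so (1,2) = -23.
Column 4: -13 + (-14) + (-27) + ? = -78, so (1,4) = -24.
Main diagonal must total -78; the given cells sum to -66, so (1,1) = -12.
From anti-diagonal, -78 − (-24 + (-17) + (-15)) gives (2,3) = -22.

-22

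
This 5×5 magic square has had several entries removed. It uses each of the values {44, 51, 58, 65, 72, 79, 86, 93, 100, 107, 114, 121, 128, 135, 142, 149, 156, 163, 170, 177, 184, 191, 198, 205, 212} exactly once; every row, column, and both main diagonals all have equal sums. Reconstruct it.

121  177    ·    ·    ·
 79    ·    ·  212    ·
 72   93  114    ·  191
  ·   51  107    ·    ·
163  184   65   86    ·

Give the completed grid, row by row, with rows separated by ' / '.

The 25 entries sum to 3200, so each line sums to 3200/5 = 640.
Row 3 must total 640; the given cells sum to 470, so (3,4) = 170.
From row 5, 640 − (163 + 184 + 65 + 86) gives (5,5) = 142.
Column 1 needs 640; the known cells sum to 435, so (4,1) = 205.
Column 2 needs 640; the known cells sum to 505, so (2,2) = 135.
Main diagonal needs 640; the known cells sum to 512, so (4,4) = 128.
From anti-diagonal, 640 − (212 + 114 + 51 + 163) gives (1,5) = 100.
From row 4, 640 − (205 + 51 + 107 + 128) gives (4,5) = 149.
From column 4, 640 − (212 + 170 + 128 + 86) gives (1,4) = 44.
From column 5, 640 − (100 + 191 + 149 + 142) gives (2,5) = 58.
Row 1 needs 640; the known cells sum to 442, so (1,3) = 198.
Row 2 must total 640; the given cells sum to 484, so (2,3) = 156.

121 177 198 44 100 / 79 135 156 212 58 / 72 93 114 170 191 / 205 51 107 128 149 / 163 184 65 86 142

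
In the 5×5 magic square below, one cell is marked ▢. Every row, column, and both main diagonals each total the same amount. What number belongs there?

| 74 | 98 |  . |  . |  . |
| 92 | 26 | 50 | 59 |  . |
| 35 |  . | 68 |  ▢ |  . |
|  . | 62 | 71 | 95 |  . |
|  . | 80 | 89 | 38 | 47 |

Main diagonal is complete and sums to 310; that is the magic constant.
Row 2 needs 310; the known cells sum to 227, so (2,5) = 83.
From row 5, 310 − (80 + 89 + 38 + 47) gives (5,1) = 56.
Using column 1: 74 + 92 + 35 + 56 + ? → (4,1) = 310 − 257 = 53.
Using column 2: 98 + 26 + 62 + 80 + ? → (3,2) = 310 − 266 = 44.
From column 3, 310 − (50 + 68 + 71 + 89) gives (1,3) = 32.
Using anti-diagonal: 59 + 68 + 62 + 56 + ? → (1,5) = 310 − 245 = 65.
Row 1: 74 + 98 + 32 + 65 + ? = 310, so (1,4) = 41.
The remaining cell in row 4 is (4,5) = 310 − 281 = 29.
Column 4 needs 310; the known cells sum to 233, so (3,4) = 77.

77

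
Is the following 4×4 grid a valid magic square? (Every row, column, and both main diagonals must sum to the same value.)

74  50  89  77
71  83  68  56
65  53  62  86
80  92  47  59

Row 1: 74 + 50 + 89 + 77 = 290.
Row 2: 71 + 83 + 68 + 56 = 278.
Row 3: 65 + 53 + 62 + 86 = 266.
Row 4: 80 + 92 + 47 + 59 = 278.
Column 1: 74 + 71 + 65 + 80 = 290.
Column 2: 50 + 83 + 53 + 92 = 278.
Column 3: 89 + 68 + 62 + 47 = 266.
Column 4: 77 + 56 + 86 + 59 = 278.
Main diagonal: 74 + 83 + 62 + 59 = 278.
Anti-diagonal: 77 + 68 + 53 + 80 = 278.

No — main diagonal sums to 278 but column 3 sums to 266.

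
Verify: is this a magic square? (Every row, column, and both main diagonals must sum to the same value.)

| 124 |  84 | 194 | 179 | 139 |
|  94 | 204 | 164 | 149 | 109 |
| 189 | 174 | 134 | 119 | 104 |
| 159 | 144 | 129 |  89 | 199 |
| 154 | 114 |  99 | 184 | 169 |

Row 1: 124 + 84 + 194 + 179 + 139 = 720.
Row 2: 94 + 204 + 164 + 149 + 109 = 720.
Row 3: 189 + 174 + 134 + 119 + 104 = 720.
Row 4: 159 + 144 + 129 + 89 + 199 = 720.
Row 5: 154 + 114 + 99 + 184 + 169 = 720.
Column 1: 124 + 94 + 189 + 159 + 154 = 720.
Column 2: 84 + 204 + 174 + 144 + 114 = 720.
Column 3: 194 + 164 + 134 + 129 + 99 = 720.
Column 4: 179 + 149 + 119 + 89 + 184 = 720.
Column 5: 139 + 109 + 104 + 199 + 169 = 720.
Main diagonal: 124 + 204 + 134 + 89 + 169 = 720.
Anti-diagonal: 139 + 149 + 134 + 144 + 154 = 720.
All lines sum to 720.

Yes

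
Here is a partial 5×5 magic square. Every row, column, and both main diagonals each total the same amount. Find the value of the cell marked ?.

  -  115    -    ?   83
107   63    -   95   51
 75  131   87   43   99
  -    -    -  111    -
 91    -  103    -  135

127

Row 3 is complete and sums to 435; that is the magic constant.
Row 2 must total 435; the given cells sum to 316, so (2,3) = 119.
From column 5, 435 − (83 + 51 + 99 + 135) gives (4,5) = 67.
Using main diagonal: 63 + 87 + 111 + 135 + ? → (1,1) = 435 − 396 = 39.
From anti-diagonal, 435 − (83 + 95 + 87 + 91) gives (4,2) = 79.
Column 1 must total 435; the given cells sum to 312, so (4,1) = 123.
Column 2 must total 435; the given cells sum to 388, so (5,2) = 47.
From row 4, 435 − (123 + 79 + 111 + 67) gives (4,3) = 55.
From row 5, 435 − (91 + 47 + 103 + 135) gives (5,4) = 59.
Using column 3: 119 + 87 + 55 + 103 + ? → (1,3) = 435 − 364 = 71.
Column 4 needs 435; the known cells sum to 308, so (1,4) = 127.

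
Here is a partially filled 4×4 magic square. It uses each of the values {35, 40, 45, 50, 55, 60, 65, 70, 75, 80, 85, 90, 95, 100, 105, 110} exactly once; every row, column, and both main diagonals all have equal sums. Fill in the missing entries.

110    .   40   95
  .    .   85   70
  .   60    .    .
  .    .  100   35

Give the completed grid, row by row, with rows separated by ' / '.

110 45 40 95 / 55 80 85 70 / 75 60 65 90 / 50 105 100 35

The 16 entries sum to 1160, so each line sums to 1160/4 = 290.
Row 1 needs 290; the known cells sum to 245, so (1,2) = 45.
Column 3: 40 + 85 + 100 + ? = 290, so (3,3) = 65.
Column 4: 95 + 70 + 35 + ? = 290, so (3,4) = 90.
From main diagonal, 290 − (110 + 65 + 35) gives (2,2) = 80.
The remaining cell in anti-diagonal is (4,1) = 290 − 240 = 50.
Row 2 needs 290; the known cells sum to 235, so (2,1) = 55.
Row 3: 60 + 65 + 90 + ? = 290, so (3,1) = 75.
Row 4 needs 290; the known cells sum to 185, so (4,2) = 105.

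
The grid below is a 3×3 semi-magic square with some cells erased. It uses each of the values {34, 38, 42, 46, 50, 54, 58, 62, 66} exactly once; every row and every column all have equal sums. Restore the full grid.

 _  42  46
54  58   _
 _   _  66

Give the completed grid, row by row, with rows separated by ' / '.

The 9 entries sum to 450, so each line sums to 450/3 = 150.
Using row 1: 42 + 46 + ? → (1,1) = 150 − 88 = 62.
The remaining cell in row 2 is (2,3) = 150 − 112 = 38.
Using column 1: 62 + 54 + ? → (3,1) = 150 − 116 = 34.
Column 2 needs 150; the known cells sum to 100, so (3,2) = 50.

62 42 46 / 54 58 38 / 34 50 66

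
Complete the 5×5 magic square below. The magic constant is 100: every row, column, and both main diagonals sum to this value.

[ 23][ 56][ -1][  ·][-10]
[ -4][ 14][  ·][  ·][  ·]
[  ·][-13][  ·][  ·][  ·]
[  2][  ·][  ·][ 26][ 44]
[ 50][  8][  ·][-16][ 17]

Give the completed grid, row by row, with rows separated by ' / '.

The remaining cell in row 1 is (1,4) = 100 − 68 = 32.
Row 5 needs 100; the known cells sum to 59, so (5,3) = 41.
Using column 1: 23 + (-4) + 2 + 50 + ? → (3,1) = 100 − 71 = 29.
Column 2 must total 100; the given cells sum to 65, so (4,2) = 35.
Using main diagonal: 23 + 14 + 26 + 17 + ? → (3,3) = 100 − 80 = 20.
Using anti-diagonal: -10 + 20 + 35 + 50 + ? → (2,4) = 100 − 95 = 5.
The remaining cell in row 4 is (4,3) = 100 − 107 = -7.
Column 3 must total 100; the given cells sum to 53, so (2,3) = 47.
The remaining cell in column 4 is (3,4) = 100 − 47 = 53.
From row 2, 100 − (-4 + 14 + 47 + 5) gives (2,5) = 38.
Row 3: 29 + (-13) + 20 + 53 + ? = 100, so (3,5) = 11.

23 56 -1 32 -10 / -4 14 47 5 38 / 29 -13 20 53 11 / 2 35 -7 26 44 / 50 8 41 -16 17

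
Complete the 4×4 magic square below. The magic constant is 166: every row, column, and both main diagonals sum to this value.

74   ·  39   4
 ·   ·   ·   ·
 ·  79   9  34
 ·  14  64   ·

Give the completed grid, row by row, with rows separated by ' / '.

74 49 39 4 / 19 24 54 69 / 44 79 9 34 / 29 14 64 59

The remaining cell in row 1 is (1,2) = 166 − 117 = 49.
Using row 3: 79 + 9 + 34 + ? → (3,1) = 166 − 122 = 44.
The remaining cell in column 2 is (2,2) = 166 − 142 = 24.
From column 3, 166 − (39 + 9 + 64) gives (2,3) = 54.
Main diagonal: 74 + 24 + 9 + ? = 166, so (4,4) = 59.
From anti-diagonal, 166 − (4 + 54 + 79) gives (4,1) = 29.
From column 1, 166 − (74 + 44 + 29) gives (2,1) = 19.
Column 4: 4 + 34 + 59 + ? = 166, so (2,4) = 69.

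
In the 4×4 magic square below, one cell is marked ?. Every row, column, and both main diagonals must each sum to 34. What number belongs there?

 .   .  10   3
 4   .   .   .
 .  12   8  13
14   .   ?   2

11

Row 3 must total 34; the given cells sum to 33, so (3,1) = 1.
From column 1, 34 − (4 + 1 + 14) gives (1,1) = 15.
Column 4 must total 34; the given cells sum to 18, so (2,4) = 16.
Main diagonal: 15 + 8 + 2 + ? = 34, so (2,2) = 9.
The remaining cell in anti-diagonal is (2,3) = 34 − 29 = 5.
Row 1 needs 34; the known cells sum to 28, so (1,2) = 6.
Using column 2: 6 + 9 + 12 + ? → (4,2) = 34 − 27 = 7.
From column 3, 34 − (10 + 5 + 8) gives (4,3) = 11.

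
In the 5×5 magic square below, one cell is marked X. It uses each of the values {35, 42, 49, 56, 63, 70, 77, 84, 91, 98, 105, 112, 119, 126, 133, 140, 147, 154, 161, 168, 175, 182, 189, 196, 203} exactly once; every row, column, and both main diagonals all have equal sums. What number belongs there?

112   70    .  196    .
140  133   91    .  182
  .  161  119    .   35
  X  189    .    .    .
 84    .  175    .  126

56

The 25 entries sum to 2975, so each line sums to 2975/5 = 595.
Row 2: 140 + 133 + 91 + 182 + ? = 595, so (2,4) = 49.
The remaining cell in column 2 is (5,2) = 595 − 553 = 42.
Using main diagonal: 112 + 133 + 119 + 126 + ? → (4,4) = 595 − 490 = 105.
Anti-diagonal: 49 + 119 + 189 + 84 + ? = 595, so (1,5) = 154.
Row 1 must total 595; the given cells sum to 532, so (1,3) = 63.
Row 5 must total 595; the given cells sum to 427, so (5,4) = 168.
Using column 3: 63 + 91 + 119 + 175 + ? → (4,3) = 595 − 448 = 147.
From column 4, 595 − (196 + 49 + 105 + 168) gives (3,4) = 77.
Column 5 needs 595; the known cells sum to 497, so (4,5) = 98.
Row 3 needs 595; the known cells sum to 392, so (3,1) = 203.
Using row 4: 189 + 147 + 105 + 98 + ? → (4,1) = 595 − 539 = 56.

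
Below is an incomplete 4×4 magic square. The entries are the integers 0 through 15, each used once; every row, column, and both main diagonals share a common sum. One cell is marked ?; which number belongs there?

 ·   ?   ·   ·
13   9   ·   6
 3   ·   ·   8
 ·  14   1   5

The entries are 0 through 15, which sum to 120, so each line sums to 120/4 = 30.
Using row 2: 13 + 9 + 6 + ? → (2,3) = 30 − 28 = 2.
The remaining cell in row 4 is (4,1) = 30 − 20 = 10.
Column 1 needs 30; the known cells sum to 26, so (1,1) = 4.
Column 4 must total 30; the given cells sum to 19, so (1,4) = 11.
Main diagonal: 4 + 9 + 5 + ? = 30, so (3,3) = 12.
Anti-diagonal needs 30; the known cells sum to 23, so (3,2) = 7.
Using column 2: 9 + 7 + 14 + ? → (1,2) = 30 − 30 = 0.

0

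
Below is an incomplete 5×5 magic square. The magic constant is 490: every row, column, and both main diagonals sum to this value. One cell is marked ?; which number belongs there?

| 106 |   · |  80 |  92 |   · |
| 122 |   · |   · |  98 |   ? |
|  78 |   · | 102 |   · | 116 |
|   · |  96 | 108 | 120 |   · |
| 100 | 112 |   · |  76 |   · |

Using column 1: 106 + 122 + 78 + 100 + ? → (4,1) = 490 − 406 = 84.
Column 4 must total 490; the given cells sum to 386, so (3,4) = 104.
Anti-diagonal needs 490; the known cells sum to 396, so (1,5) = 94.
Row 1 must total 490; the given cells sum to 372, so (1,2) = 118.
Row 3 must total 490; the given cells sum to 400, so (3,2) = 90.
Row 4 must total 490; the given cells sum to 408, so (4,5) = 82.
Column 2 must total 490; the given cells sum to 416, so (2,2) = 74.
From main diagonal, 490 − (106 + 74 + 102 + 120) gives (5,5) = 88.
From row 5, 490 − (100 + 112 + 76 + 88) gives (5,3) = 114.
The remaining cell in column 3 is (2,3) = 490 − 404 = 86.
Column 5: 94 + 116 + 82 + 88 + ? = 490, so (2,5) = 110.

110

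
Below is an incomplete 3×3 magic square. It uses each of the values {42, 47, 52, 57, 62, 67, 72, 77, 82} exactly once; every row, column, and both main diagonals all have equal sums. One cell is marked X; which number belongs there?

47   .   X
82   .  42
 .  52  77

The 9 entries sum to 558, so each line sums to 558/3 = 186.
Row 2 must total 186; the given cells sum to 124, so (2,2) = 62.
Using row 3: 52 + 77 + ? → (3,1) = 186 − 129 = 57.
Column 2: 62 + 52 + ? = 186, so (1,2) = 72.
From column 3, 186 − (42 + 77) gives (1,3) = 67.

67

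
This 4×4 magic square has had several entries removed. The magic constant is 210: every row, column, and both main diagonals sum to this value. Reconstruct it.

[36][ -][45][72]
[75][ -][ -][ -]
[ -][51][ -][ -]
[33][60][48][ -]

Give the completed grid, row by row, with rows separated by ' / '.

36 57 45 72 / 75 42 54 39 / 66 51 63 30 / 33 60 48 69

From row 1, 210 − (36 + 45 + 72) gives (1,2) = 57.
The remaining cell in row 4 is (4,4) = 210 − 141 = 69.
Column 1 must total 210; the given cells sum to 144, so (3,1) = 66.
Column 2 needs 210; the known cells sum to 168, so (2,2) = 42.
Main diagonal: 36 + 42 + 69 + ? = 210, so (3,3) = 63.
Anti-diagonal must total 210; the given cells sum to 156, so (2,3) = 54.
Row 2: 75 + 42 + 54 + ? = 210, so (2,4) = 39.
Using row 3: 66 + 51 + 63 + ? → (3,4) = 210 − 180 = 30.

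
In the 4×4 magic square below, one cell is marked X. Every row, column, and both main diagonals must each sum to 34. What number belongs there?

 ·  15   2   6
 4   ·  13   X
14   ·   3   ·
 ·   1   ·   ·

Row 1: 15 + 2 + 6 + ? = 34, so (1,1) = 11.
From column 1, 34 − (11 + 4 + 14) gives (4,1) = 5.
Column 3: 2 + 13 + 3 + ? = 34, so (4,3) = 16.
From anti-diagonal, 34 − (6 + 13 + 5) gives (3,2) = 10.
Row 3 must total 34; the given cells sum to 27, so (3,4) = 7.
The remaining cell in row 4 is (4,4) = 34 − 22 = 12.
From column 2, 34 − (15 + 10 + 1) gives (2,2) = 8.
Column 4 must total 34; the given cells sum to 25, so (2,4) = 9.

9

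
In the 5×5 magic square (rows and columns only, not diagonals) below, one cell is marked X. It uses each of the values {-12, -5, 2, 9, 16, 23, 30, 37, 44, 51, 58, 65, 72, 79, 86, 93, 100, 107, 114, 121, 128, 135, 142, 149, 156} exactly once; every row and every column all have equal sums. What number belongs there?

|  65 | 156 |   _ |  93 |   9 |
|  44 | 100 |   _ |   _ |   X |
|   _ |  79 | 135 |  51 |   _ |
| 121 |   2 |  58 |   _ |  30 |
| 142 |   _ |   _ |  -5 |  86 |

128

The 25 entries sum to 1800, so each line sums to 1800/5 = 360.
Row 1 needs 360; the known cells sum to 323, so (1,3) = 37.
Using row 4: 121 + 2 + 58 + 30 + ? → (4,4) = 360 − 211 = 149.
Column 1 must total 360; the given cells sum to 372, so (3,1) = -12.
The remaining cell in column 2 is (5,2) = 360 − 337 = 23.
Column 4 must total 360; the given cells sum to 288, so (2,4) = 72.
From row 3, 360 − (-12 + 79 + 135 + 51) gives (3,5) = 107.
From row 5, 360 − (142 + 23 + (-5) + 86) gives (5,3) = 114.
Column 3 must total 360; the given cells sum to 344, so (2,3) = 16.
Using column 5: 9 + 107 + 30 + 86 + ? → (2,5) = 360 − 232 = 128.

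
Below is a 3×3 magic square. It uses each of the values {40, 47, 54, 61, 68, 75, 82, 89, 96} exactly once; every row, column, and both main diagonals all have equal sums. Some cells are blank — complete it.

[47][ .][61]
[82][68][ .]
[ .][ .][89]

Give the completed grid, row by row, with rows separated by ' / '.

The 9 entries sum to 612, so each line sums to 612/3 = 204.
Row 1 must total 204; the given cells sum to 108, so (1,2) = 96.
Using row 2: 82 + 68 + ? → (2,3) = 204 − 150 = 54.
Column 1: 47 + 82 + ? = 204, so (3,1) = 75.
Column 2: 96 + 68 + ? = 204, so (3,2) = 40.

47 96 61 / 82 68 54 / 75 40 89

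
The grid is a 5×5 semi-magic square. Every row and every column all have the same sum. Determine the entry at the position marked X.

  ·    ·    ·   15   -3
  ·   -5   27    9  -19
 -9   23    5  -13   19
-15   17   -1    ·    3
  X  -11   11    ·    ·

Row 3 is complete and sums to 25; that is the magic constant.
Row 2 must total 25; the given cells sum to 12, so (2,1) = 13.
Row 4 must total 25; the given cells sum to 4, so (4,4) = 21.
From column 2, 25 − (-5 + 23 + 17 + (-11)) gives (1,2) = 1.
Column 3 needs 25; the known cells sum to 42, so (1,3) = -17.
Column 4: 15 + 9 + (-13) + 21 + ? = 25, so (5,4) = -7.
Column 5: -3 + (-19) + 19 + 3 + ? = 25, so (5,5) = 25.
Row 1 needs 25; the known cells sum to -4, so (1,1) = 29.
The remaining cell in row 5 is (5,1) = 25 − 18 = 7.

7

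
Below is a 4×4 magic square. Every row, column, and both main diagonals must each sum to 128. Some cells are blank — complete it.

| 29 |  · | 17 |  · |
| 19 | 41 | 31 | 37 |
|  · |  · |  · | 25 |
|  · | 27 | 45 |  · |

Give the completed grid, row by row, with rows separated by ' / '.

29 39 17 43 / 19 41 31 37 / 47 21 35 25 / 33 27 45 23

Using column 3: 17 + 31 + 45 + ? → (3,3) = 128 − 93 = 35.
The remaining cell in main diagonal is (4,4) = 128 − 105 = 23.
Using row 4: 27 + 45 + 23 + ? → (4,1) = 128 − 95 = 33.
From column 1, 128 − (29 + 19 + 33) gives (3,1) = 47.
Using column 4: 37 + 25 + 23 + ? → (1,4) = 128 − 85 = 43.
Anti-diagonal: 43 + 31 + 33 + ? = 128, so (3,2) = 21.
From row 1, 128 − (29 + 17 + 43) gives (1,2) = 39.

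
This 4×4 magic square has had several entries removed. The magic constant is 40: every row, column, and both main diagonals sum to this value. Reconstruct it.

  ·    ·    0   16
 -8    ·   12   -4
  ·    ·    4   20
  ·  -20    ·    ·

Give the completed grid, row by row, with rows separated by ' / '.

Row 2 needs 40; the known cells sum to 0, so (2,2) = 40.
Column 3: 0 + 12 + 4 + ? = 40, so (4,3) = 24.
The remaining cell in column 4 is (4,4) = 40 − 32 = 8.
From main diagonal, 40 − (40 + 4 + 8) gives (1,1) = -12.
Row 1 needs 40; the known cells sum to 4, so (1,2) = 36.
The remaining cell in row 4 is (4,1) = 40 − 12 = 28.
The remaining cell in column 1 is (3,1) = 40 − 8 = 32.
The remaining cell in column 2 is (3,2) = 40 − 56 = -16.

-12 36 0 16 / -8 40 12 -4 / 32 -16 4 20 / 28 -20 24 8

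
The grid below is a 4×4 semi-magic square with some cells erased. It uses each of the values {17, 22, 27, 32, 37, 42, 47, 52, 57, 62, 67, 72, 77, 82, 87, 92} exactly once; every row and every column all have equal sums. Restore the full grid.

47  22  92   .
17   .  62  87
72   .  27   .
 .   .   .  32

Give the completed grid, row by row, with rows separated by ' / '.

47 22 92 57 / 17 52 62 87 / 72 77 27 42 / 82 67 37 32

The 16 entries sum to 872, so each line sums to 872/4 = 218.
The remaining cell in row 1 is (1,4) = 218 − 161 = 57.
From row 2, 218 − (17 + 62 + 87) gives (2,2) = 52.
Column 1: 47 + 17 + 72 + ? = 218, so (4,1) = 82.
The remaining cell in column 3 is (4,3) = 218 − 181 = 37.
Using column 4: 57 + 87 + 32 + ? → (3,4) = 218 − 176 = 42.
From row 3, 218 − (72 + 27 + 42) gives (3,2) = 77.
Row 4: 82 + 37 + 32 + ? = 218, so (4,2) = 67.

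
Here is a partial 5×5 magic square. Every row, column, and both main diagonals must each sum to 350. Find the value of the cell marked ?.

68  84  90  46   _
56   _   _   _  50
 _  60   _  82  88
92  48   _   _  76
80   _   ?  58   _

52

From row 1, 350 − (68 + 84 + 90 + 46) gives (1,5) = 62.
Column 1 must total 350; the given cells sum to 296, so (3,1) = 54.
Column 5 needs 350; the known cells sum to 276, so (5,5) = 74.
Row 3: 54 + 60 + 82 + 88 + ? = 350, so (3,3) = 66.
Anti-diagonal must total 350; the given cells sum to 256, so (2,4) = 94.
The remaining cell in column 4 is (4,4) = 350 − 280 = 70.
Main diagonal: 68 + 66 + 70 + 74 + ? = 350, so (2,2) = 72.
From row 2, 350 − (56 + 72 + 94 + 50) gives (2,3) = 78.
Row 4: 92 + 48 + 70 + 76 + ? = 350, so (4,3) = 64.
Column 2: 84 + 72 + 60 + 48 + ? = 350, so (5,2) = 86.
Column 3 must total 350; the given cells sum to 298, so (5,3) = 52.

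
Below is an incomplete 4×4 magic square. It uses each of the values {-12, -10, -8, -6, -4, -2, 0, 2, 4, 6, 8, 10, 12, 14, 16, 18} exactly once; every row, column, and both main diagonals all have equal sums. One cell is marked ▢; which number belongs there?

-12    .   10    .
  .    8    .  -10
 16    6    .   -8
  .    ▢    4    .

-4

The 16 entries sum to 48, so each line sums to 48/4 = 12.
From row 3, 12 − (16 + 6 + (-8)) gives (3,3) = -2.
Column 3 must total 12; the given cells sum to 12, so (2,3) = 0.
Main diagonal needs 12; the known cells sum to -6, so (4,4) = 18.
The remaining cell in row 2 is (2,1) = 12 − (-2) = 14.
Column 1 must total 12; the given cells sum to 18, so (4,1) = -6.
The remaining cell in column 4 is (1,4) = 12 − 0 = 12.
The remaining cell in row 1 is (1,2) = 12 − 10 = 2.
Using row 4: -6 + 4 + 18 + ? → (4,2) = 12 − 16 = -4.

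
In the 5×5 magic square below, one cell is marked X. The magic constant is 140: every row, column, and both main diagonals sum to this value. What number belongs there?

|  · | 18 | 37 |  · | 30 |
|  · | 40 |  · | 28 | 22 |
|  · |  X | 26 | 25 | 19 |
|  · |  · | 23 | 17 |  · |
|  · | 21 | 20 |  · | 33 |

32

Column 3 must total 140; the given cells sum to 106, so (2,3) = 34.
Using column 5: 30 + 22 + 19 + 33 + ? → (4,5) = 140 − 104 = 36.
Main diagonal must total 140; the given cells sum to 116, so (1,1) = 24.
Row 1: 24 + 18 + 37 + 30 + ? = 140, so (1,4) = 31.
Row 2 needs 140; the known cells sum to 124, so (2,1) = 16.
From column 4, 140 − (31 + 28 + 25 + 17) gives (5,4) = 39.
Row 5 must total 140; the given cells sum to 113, so (5,1) = 27.
Anti-diagonal needs 140; the known cells sum to 111, so (4,2) = 29.
From row 4, 140 − (29 + 23 + 17 + 36) gives (4,1) = 35.
Column 1 must total 140; the given cells sum to 102, so (3,1) = 38.
Column 2 needs 140; the known cells sum to 108, so (3,2) = 32.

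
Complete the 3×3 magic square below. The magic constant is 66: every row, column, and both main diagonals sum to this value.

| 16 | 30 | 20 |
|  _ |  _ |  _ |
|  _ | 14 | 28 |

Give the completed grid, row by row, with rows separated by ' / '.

From row 3, 66 − (14 + 28) gives (3,1) = 24.
Column 1 must total 66; the given cells sum to 40, so (2,1) = 26.
Column 2 needs 66; the known cells sum to 44, so (2,2) = 22.
Column 3 must total 66; the given cells sum to 48, so (2,3) = 18.

16 30 20 / 26 22 18 / 24 14 28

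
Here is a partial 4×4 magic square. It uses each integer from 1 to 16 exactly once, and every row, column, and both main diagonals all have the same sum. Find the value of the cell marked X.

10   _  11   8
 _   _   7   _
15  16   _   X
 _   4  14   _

1

The entries are 1 through 16, which sum to 136, so each line sums to 136/4 = 34.
Row 1 must total 34; the given cells sum to 29, so (1,2) = 5.
The remaining cell in column 2 is (2,2) = 34 − 25 = 9.
Column 3 must total 34; the given cells sum to 32, so (3,3) = 2.
Using main diagonal: 10 + 9 + 2 + ? → (4,4) = 34 − 21 = 13.
The remaining cell in anti-diagonal is (4,1) = 34 − 31 = 3.
From row 3, 34 − (15 + 16 + 2) gives (3,4) = 1.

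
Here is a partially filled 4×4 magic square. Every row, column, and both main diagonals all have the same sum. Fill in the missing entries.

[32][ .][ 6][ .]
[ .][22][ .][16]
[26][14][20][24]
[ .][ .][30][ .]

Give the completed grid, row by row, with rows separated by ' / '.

Row 3 is already complete: 26 + 14 + 20 + 24 = 84, so that is the magic constant.
Column 3 must total 84; the given cells sum to 56, so (2,3) = 28.
Main diagonal needs 84; the known cells sum to 74, so (4,4) = 10.
Row 2 must total 84; the given cells sum to 66, so (2,1) = 18.
Column 1 must total 84; the given cells sum to 76, so (4,1) = 8.
Using column 4: 16 + 24 + 10 + ? → (1,4) = 84 − 50 = 34.
Row 1 must total 84; the given cells sum to 72, so (1,2) = 12.
Row 4 needs 84; the known cells sum to 48, so (4,2) = 36.

32 12 6 34 / 18 22 28 16 / 26 14 20 24 / 8 36 30 10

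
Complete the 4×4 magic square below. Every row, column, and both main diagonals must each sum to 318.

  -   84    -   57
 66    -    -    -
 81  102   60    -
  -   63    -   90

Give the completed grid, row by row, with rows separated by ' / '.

Row 3 must total 318; the given cells sum to 243, so (3,4) = 75.
Column 2: 84 + 102 + 63 + ? = 318, so (2,2) = 69.
From column 4, 318 − (57 + 75 + 90) gives (2,4) = 96.
The remaining cell in main diagonal is (1,1) = 318 − 219 = 99.
Row 1 needs 318; the known cells sum to 240, so (1,3) = 78.
From row 2, 318 − (66 + 69 + 96) gives (2,3) = 87.
Column 1 needs 318; the known cells sum to 246, so (4,1) = 72.
Column 3 needs 318; the known cells sum to 225, so (4,3) = 93.

99 84 78 57 / 66 69 87 96 / 81 102 60 75 / 72 63 93 90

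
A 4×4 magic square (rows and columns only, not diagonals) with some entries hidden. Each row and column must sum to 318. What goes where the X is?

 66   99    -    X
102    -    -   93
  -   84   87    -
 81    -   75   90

57

Row 4 must total 318; the given cells sum to 246, so (4,2) = 72.
Using column 1: 66 + 102 + 81 + ? → (3,1) = 318 − 249 = 69.
The remaining cell in column 2 is (2,2) = 318 − 255 = 63.
Row 2 must total 318; the given cells sum to 258, so (2,3) = 60.
Row 3: 69 + 84 + 87 + ? = 318, so (3,4) = 78.
Column 3 must total 318; the given cells sum to 222, so (1,3) = 96.
The remaining cell in column 4 is (1,4) = 318 − 261 = 57.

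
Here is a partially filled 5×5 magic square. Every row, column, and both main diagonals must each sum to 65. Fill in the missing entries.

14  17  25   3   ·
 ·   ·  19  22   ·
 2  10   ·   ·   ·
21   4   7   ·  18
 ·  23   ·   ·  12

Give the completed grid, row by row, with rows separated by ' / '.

Row 1 must total 65; the given cells sum to 59, so (1,5) = 6.
Row 4 needs 65; the known cells sum to 50, so (4,4) = 15.
Column 2 must total 65; the given cells sum to 54, so (2,2) = 11.
Main diagonal: 14 + 11 + 15 + 12 + ? = 65, so (3,3) = 13.
Anti-diagonal needs 65; the known cells sum to 45, so (5,1) = 20.
The remaining cell in column 1 is (2,1) = 65 − 57 = 8.
From column 3, 65 − (25 + 19 + 13 + 7) gives (5,3) = 1.
Row 2: 8 + 11 + 19 + 22 + ? = 65, so (2,5) = 5.
The remaining cell in row 5 is (5,4) = 65 − 56 = 9.
Column 4 must total 65; the given cells sum to 49, so (3,4) = 16.
The remaining cell in column 5 is (3,5) = 65 − 41 = 24.

14 17 25 3 6 / 8 11 19 22 5 / 2 10 13 16 24 / 21 4 7 15 18 / 20 23 1 9 12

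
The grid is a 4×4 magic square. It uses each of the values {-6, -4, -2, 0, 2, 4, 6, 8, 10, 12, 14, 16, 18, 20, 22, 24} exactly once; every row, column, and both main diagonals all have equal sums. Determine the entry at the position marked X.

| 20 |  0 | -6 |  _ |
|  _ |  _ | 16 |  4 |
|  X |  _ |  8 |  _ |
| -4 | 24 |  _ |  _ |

14

The 16 entries sum to 144, so each line sums to 144/4 = 36.
Using row 1: 20 + 0 + (-6) + ? → (1,4) = 36 − 14 = 22.
Column 3: -6 + 16 + 8 + ? = 36, so (4,3) = 18.
Anti-diagonal needs 36; the known cells sum to 34, so (3,2) = 2.
Using row 4: -4 + 24 + 18 + ? → (4,4) = 36 − 38 = -2.
Column 2 needs 36; the known cells sum to 26, so (2,2) = 10.
The remaining cell in column 4 is (3,4) = 36 − 24 = 12.
Row 2 must total 36; the given cells sum to 30, so (2,1) = 6.
Row 3: 2 + 8 + 12 + ? = 36, so (3,1) = 14.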